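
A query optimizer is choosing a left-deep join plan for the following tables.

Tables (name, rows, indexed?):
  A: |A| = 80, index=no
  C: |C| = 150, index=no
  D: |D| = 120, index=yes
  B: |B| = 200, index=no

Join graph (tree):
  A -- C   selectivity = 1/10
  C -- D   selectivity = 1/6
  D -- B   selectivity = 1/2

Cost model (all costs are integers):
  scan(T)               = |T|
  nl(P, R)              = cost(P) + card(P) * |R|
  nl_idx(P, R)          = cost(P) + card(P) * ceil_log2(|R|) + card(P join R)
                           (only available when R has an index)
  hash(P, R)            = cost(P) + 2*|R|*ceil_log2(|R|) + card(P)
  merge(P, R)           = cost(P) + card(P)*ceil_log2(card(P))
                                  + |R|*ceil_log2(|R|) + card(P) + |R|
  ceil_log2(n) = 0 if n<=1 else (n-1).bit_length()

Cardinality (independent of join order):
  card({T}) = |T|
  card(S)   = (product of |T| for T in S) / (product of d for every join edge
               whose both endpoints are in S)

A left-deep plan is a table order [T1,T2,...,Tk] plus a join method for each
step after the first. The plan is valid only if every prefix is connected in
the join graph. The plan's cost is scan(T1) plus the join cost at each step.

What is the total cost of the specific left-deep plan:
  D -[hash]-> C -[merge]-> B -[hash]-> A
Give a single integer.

344560

step 1: scan D: cost=120, card=120
step 2: join C via hash
    card(P join C) = 120*150/(6) = 3000
    cost = 120 + 2*150*8 + 120 = 2640
step 3: join B via merge
    card(P join B) = 3000*200/(2) = 300000
    cost = 2640 + 3000*12 + 200*8 + 3000 + 200 = 43440
step 4: join A via hash
    card(P join A) = 300000*80/(10) = 2400000
    cost = 43440 + 2*80*7 + 300000 = 344560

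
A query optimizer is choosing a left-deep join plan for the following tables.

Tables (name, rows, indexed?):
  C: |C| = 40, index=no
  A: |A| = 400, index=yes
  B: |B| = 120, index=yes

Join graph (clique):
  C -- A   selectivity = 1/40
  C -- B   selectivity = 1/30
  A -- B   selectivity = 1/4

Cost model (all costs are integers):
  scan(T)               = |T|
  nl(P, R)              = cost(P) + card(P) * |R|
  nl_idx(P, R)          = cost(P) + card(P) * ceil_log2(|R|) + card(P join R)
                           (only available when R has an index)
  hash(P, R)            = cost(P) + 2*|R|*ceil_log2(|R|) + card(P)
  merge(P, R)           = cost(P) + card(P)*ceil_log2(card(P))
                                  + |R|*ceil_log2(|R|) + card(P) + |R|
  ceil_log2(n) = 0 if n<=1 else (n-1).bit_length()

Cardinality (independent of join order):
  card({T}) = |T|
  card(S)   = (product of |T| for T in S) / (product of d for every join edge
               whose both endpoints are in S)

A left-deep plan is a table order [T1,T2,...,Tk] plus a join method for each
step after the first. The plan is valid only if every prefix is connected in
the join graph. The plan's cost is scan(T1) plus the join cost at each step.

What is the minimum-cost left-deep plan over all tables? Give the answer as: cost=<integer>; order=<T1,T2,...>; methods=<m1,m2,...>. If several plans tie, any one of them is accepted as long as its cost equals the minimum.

Selinger DP (subsets sized 1..n):
  {C}: scan cost=40, card=40
  {A}: scan cost=400, card=400
  {B}: scan cost=120, card=120
  {AC}: card=400; try (A,nl_idx)→800, (C,hash)→1280, (A,merge)→4320, (C,merge)→4680, (A,hash)→7280, (A,nl)→16040 …(+1); best=800 via (A,nl_idx)
  {BC}: card=160; try (B,nl_idx)→480, (C,hash)→720, (B,merge)→1280, (C,merge)→1360, (B,hash)→1760, (B,nl)→4840 …(+1); best=480 via (B,nl_idx)
  {AB}: card=12000; try (B,hash)→2480, (A,merge)→5080, (B,merge)→5360, (A,hash)→7440, (A,nl_idx)→13200, (B,nl_idx)→15200 …(+2); best=2480 via (B,hash)
  {ABC}: card=400; try (A,nl_idx)→2320, (B,hash)→2880, (B,nl_idx)→4000, (B,merge)→5760, (A,merge)→5920, (A,hash)→7840 …(+5); best=2320 via (A,nl_idx)

cost=2320; order=C,B,A; methods=nl_idx,nl_idx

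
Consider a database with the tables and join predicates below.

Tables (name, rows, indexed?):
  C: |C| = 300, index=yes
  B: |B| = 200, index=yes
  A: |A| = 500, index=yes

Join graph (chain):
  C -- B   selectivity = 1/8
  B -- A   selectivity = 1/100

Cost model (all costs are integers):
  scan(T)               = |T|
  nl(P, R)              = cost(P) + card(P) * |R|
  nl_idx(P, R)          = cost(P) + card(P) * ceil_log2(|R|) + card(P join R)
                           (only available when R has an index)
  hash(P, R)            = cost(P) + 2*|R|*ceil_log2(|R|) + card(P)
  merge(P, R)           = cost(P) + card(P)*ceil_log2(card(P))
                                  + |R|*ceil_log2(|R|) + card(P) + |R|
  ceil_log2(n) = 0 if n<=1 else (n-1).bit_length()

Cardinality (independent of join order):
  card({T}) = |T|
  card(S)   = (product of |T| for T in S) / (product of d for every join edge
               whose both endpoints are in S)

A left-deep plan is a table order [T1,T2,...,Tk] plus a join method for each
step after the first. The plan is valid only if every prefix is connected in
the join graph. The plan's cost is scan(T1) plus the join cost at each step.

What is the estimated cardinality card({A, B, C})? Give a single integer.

37500

Tables in S: A(500), B(200), C(300)
Edges inside S: C-B(d=8), B-A(d=100)
numerator = 500 * 200 * 300 = 30000000
denominator = 8 * 100 = 800
card(S) = 30000000 / 800 = 37500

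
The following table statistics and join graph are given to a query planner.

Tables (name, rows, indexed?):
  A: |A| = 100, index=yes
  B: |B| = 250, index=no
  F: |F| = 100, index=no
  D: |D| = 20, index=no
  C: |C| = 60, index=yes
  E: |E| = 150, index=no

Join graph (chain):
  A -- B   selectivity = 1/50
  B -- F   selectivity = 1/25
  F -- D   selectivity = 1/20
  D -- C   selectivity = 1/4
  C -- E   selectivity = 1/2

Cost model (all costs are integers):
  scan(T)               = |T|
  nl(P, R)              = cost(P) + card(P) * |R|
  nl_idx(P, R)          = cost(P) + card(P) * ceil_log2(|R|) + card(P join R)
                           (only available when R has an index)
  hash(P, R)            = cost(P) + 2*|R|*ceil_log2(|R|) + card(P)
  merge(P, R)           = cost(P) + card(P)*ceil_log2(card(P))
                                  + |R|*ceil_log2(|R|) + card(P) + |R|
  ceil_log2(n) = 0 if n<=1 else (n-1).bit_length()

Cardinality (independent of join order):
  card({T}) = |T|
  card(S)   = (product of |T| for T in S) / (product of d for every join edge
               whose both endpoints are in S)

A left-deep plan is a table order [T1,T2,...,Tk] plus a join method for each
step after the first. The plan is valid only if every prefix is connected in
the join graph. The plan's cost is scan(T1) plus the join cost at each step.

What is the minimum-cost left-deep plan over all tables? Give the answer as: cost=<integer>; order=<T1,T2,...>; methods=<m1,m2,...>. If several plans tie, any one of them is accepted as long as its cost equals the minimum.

cost=40620; order=B,F,D,A,C,E; methods=hash,hash,hash,hash,hash

Selinger DP (subsets sized 1..n):
  {A}: scan cost=100, card=100
  {B}: scan cost=250, card=250
  {F}: scan cost=100, card=100
  {D}: scan cost=20, card=20
  {C}: scan cost=60, card=60
  {E}: scan cost=150, card=150
  {AB}: card=500; try (A,hash)→1900, (A,nl_idx)→2500, (B,merge)→3150, (A,merge)→3300, (B,hash)→4200, (B,nl)→25100 …(+1); best=1900 via (A,hash)
  {BF}: card=1000; try (F,hash)→1900, (B,merge)→3150, (F,merge)→3300, (B,hash)→4200, (B,nl)→25100, (F,nl)→25250; best=1900 via (F,hash)
  {DF}: card=100; try (D,hash)→400, (F,merge)→940, (D,merge)→1020, (F,hash)→1440, (F,nl)→2020, (D,nl)→2100; best=400 via (D,hash)
  {CD}: card=300; try (D,hash)→320, (C,nl_idx)→440, (C,merge)→560, (D,merge)→600, (C,hash)→760, (C,nl)→1220 …(+1); best=320 via (D,hash)
  {CE}: card=4500; try (C,hash)→1020, (E,merge)→1830, (C,merge)→1920, (E,hash)→2520, (C,nl_idx)→5550, (E,nl)→9060 …(+1); best=1020 via (C,hash)
  {ABF}: card=2000; try (F,hash)→3800, (A,hash)→4300, (F,merge)→7700, (A,nl_idx)→10900, (A,merge)→13700, (F,nl)→51900 …(+1); best=3800 via (F,hash)
  {BDF}: card=1000; try (D,hash)→3100, (B,merge)→3450, (B,hash)→4500, (D,merge)→13020, (D,nl)→21900, (B,nl)→25400; best=3100 via (D,hash)
  {CDF}: card=1500; try (C,hash)→1220, (C,merge)→1620, (F,hash)→2020, (C,nl_idx)→2500, (F,merge)→4120, (C,nl)→6400 …(+1); best=1220 via (C,hash)
  {CDE}: card=22500; try (E,hash)→3020, (E,merge)→4670, (D,hash)→5720, (E,nl)→45320, (D,merge)→64140, (D,nl)→91020; best=3020 via (E,hash)
  {ABDF}: card=2000; try (A,hash)→5500, (D,hash)→6000, (A,nl_idx)→12100, (A,merge)→14900, (D,merge)→27920, (D,nl)→43800 …(+1); best=5500 via (A,hash)
  {BCDF}: card=15000; try (C,hash)→4820, (B,hash)→6720, (C,merge)→14520, (B,merge)→21470, (C,nl_idx)→24100, (C,nl)→63100 …(+1); best=4820 via (C,hash)
  {CDEF}: card=112500; try (E,hash)→5120, (E,merge)→20570, (F,hash)→26920, (E,nl)→226220, (F,merge)→363820, (F,nl)→2253020; best=5120 via (E,hash)
  {ABCDF}: card=30000; try (C,hash)→8220, (A,hash)→21220, (C,merge)→29920, (C,nl_idx)→47500, (C,nl)→125500, (A,nl_idx)→139820 …(+2); best=8220 via (C,hash)
  {BCDEF}: card=1125000; try (E,hash)→22220, (B,hash)→121620, (E,merge)→231170, (B,merge)→2032370, (E,nl)→2254820, (B,nl)→28130120; best=22220 via (E,hash)
  {ABCDEF}: card=2250000; try (E,hash)→40620, (E,merge)→489570, (A,hash)→1148620, (E,nl)→4508220, (A,nl_idx)→10147220, (A,merge)→24773020 …(+1); best=40620 via (E,hash)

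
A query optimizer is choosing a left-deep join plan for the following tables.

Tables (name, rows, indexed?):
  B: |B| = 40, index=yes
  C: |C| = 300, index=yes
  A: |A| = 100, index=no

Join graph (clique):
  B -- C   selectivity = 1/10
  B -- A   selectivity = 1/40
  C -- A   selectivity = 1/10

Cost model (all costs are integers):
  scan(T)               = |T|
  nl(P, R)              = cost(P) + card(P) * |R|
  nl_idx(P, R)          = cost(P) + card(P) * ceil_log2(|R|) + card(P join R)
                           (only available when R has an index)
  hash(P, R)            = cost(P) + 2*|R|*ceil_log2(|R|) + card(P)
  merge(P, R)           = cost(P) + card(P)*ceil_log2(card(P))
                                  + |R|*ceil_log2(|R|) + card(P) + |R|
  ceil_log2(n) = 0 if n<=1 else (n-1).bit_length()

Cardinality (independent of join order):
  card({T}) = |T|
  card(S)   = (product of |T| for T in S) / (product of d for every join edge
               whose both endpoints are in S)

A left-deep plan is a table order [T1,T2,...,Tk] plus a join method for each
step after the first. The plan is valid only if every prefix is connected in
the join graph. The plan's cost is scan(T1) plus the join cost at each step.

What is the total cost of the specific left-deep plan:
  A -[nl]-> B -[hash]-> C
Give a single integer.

9600

step 1: scan A: cost=100, card=100
step 2: join B via nl
    card(P join B) = 100*40/(40) = 100
    cost = 100 + 100*40 = 4100
step 3: join C via hash
    card(P join C) = 100*300/(10*10) = 300
    cost = 4100 + 2*300*9 + 100 = 9600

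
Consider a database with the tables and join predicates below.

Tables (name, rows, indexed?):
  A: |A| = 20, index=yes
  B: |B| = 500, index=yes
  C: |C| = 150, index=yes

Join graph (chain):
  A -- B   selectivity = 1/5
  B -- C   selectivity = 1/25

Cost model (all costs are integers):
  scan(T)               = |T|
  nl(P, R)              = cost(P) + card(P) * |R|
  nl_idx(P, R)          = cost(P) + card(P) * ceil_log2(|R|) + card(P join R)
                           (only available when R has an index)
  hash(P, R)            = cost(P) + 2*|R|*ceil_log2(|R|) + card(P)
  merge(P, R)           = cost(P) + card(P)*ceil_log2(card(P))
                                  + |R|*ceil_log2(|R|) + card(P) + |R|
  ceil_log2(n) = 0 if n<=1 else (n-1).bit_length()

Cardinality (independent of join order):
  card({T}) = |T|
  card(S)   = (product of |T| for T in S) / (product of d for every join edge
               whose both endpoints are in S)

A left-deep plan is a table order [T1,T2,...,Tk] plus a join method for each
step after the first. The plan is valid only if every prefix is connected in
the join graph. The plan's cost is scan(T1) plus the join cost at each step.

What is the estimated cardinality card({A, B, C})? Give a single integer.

12000

Tables in S: A(20), B(500), C(150)
Edges inside S: A-B(d=5), B-C(d=25)
numerator = 20 * 500 * 150 = 1500000
denominator = 5 * 25 = 125
card(S) = 1500000 / 125 = 12000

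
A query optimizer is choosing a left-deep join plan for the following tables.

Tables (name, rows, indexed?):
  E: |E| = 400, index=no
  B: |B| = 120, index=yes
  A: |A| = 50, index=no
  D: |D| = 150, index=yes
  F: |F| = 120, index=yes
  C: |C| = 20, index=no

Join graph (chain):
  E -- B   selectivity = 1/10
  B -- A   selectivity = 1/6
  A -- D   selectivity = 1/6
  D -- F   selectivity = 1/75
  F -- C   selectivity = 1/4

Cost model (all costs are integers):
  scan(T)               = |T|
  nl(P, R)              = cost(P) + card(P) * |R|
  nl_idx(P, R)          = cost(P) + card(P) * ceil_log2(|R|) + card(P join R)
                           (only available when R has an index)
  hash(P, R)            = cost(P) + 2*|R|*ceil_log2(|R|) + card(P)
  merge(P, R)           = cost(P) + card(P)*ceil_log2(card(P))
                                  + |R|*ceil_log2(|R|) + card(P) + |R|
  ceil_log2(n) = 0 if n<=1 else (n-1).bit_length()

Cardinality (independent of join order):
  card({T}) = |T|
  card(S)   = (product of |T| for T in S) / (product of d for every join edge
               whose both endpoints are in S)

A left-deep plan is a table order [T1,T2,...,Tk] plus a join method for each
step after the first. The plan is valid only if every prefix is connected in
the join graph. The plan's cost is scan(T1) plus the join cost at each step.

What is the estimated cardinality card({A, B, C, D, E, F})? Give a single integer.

8000000

Tables in S: A(50), B(120), C(20), D(150), E(400), F(120)
Edges inside S: E-B(d=10), B-A(d=6), A-D(d=6), D-F(d=75), F-C(d=4)
numerator = 50 * 120 * 20 * 150 * 400 * 120 = 864000000000
denominator = 10 * 6 * 6 * 75 * 4 = 108000
card(S) = 864000000000 / 108000 = 8000000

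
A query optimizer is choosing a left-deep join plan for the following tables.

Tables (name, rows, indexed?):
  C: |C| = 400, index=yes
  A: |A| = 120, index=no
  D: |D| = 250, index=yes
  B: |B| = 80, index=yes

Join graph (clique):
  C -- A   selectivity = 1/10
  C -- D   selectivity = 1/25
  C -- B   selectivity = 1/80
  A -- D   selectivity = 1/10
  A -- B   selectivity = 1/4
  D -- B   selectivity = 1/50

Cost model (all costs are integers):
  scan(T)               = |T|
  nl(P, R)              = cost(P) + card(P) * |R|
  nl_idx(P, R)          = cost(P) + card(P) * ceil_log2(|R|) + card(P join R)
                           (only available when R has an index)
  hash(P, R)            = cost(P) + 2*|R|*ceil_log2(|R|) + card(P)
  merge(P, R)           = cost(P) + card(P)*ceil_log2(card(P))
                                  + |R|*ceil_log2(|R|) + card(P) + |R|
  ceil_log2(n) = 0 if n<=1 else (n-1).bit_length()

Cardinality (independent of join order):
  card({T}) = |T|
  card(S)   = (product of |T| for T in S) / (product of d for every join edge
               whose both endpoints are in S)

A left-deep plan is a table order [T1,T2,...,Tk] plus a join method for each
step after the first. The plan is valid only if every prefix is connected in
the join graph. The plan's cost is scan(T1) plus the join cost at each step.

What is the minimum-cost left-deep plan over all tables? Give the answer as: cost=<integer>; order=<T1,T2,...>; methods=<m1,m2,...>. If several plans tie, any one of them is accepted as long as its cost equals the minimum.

cost=6080; order=B,C,D,A; methods=nl_idx,nl_idx,merge

Selinger DP (subsets sized 1..n):
  {C}: scan cost=400, card=400
  {A}: scan cost=120, card=120
  {D}: scan cost=250, card=250
  {B}: scan cost=80, card=80
  {AC}: card=4800; try (A,hash)→2480, (C,merge)→5080, (A,merge)→5360, (C,nl_idx)→6000, (C,hash)→7440, (C,nl)→48120 …(+1); best=2480 via (A,hash)
  {CD}: card=4000; try (D,hash)→4800, (C,merge)→6500, (C,nl_idx)→6500, (D,merge)→6650, (D,nl_idx)→7600, (C,hash)→7700 …(+2); best=4800 via (D,hash)
  {BC}: card=400; try (C,nl_idx)→1200, (B,hash)→1920, (B,nl_idx)→3600, (C,merge)→4720, (B,merge)→5040, (C,hash)→7360 …(+2); best=1200 via (C,nl_idx)
  {AD}: card=3000; try (A,hash)→2180, (D,merge)→3330, (A,merge)→3460, (D,nl_idx)→4080, (D,hash)→4240, (D,nl)→30120 …(+1); best=2180 via (A,hash)
  {AB}: card=2400; try (B,hash)→1360, (A,merge)→1680, (B,merge)→1720, (A,hash)→1840, (B,nl_idx)→3360, (A,nl)→9680 …(+1); best=1360 via (B,hash)
  {BD}: card=400; try (D,nl_idx)→1120, (B,hash)→1620, (B,nl_idx)→2400, (D,merge)→2970, (B,merge)→3140, (D,hash)→4160 …(+2); best=1120 via (D,nl_idx)
  {ACD}: card=4800; try (A,hash)→10480, (D,hash)→11280, (C,hash)→12380, (C,nl_idx)→33980, (C,merge)→45180, (D,nl_idx)→45680 …(+5); best=10480 via (A,hash)
  {ABC}: card=1200; try (A,hash)→3280, (A,merge)→6160, (B,hash)→8400, (C,hash)→10960, (C,nl_idx)→24160, (C,merge)→36560 …(+5); best=3280 via (A,hash)
  {BCD}: card=80; try (D,nl_idx)→4480, (C,nl_idx)→4800, (D,hash)→5600, (D,merge)→7450, (C,hash)→8720, (C,merge)→9120 …(+6); best=4480 via (D,nl_idx)
  {ABD}: card=1200; try (A,hash)→3200, (A,merge)→6080, (B,hash)→6300, (D,hash)→7760, (D,nl_idx)→21760, (B,nl_idx)→24380 …(+5); best=3200 via (A,hash)
  {ABCD}: card=24; try (A,merge)→6080, (A,hash)→6240, (D,hash)→8480, (C,hash)→11600, (D,nl_idx)→12904, (C,nl_idx)→14024 …(+9); best=6080 via (A,merge)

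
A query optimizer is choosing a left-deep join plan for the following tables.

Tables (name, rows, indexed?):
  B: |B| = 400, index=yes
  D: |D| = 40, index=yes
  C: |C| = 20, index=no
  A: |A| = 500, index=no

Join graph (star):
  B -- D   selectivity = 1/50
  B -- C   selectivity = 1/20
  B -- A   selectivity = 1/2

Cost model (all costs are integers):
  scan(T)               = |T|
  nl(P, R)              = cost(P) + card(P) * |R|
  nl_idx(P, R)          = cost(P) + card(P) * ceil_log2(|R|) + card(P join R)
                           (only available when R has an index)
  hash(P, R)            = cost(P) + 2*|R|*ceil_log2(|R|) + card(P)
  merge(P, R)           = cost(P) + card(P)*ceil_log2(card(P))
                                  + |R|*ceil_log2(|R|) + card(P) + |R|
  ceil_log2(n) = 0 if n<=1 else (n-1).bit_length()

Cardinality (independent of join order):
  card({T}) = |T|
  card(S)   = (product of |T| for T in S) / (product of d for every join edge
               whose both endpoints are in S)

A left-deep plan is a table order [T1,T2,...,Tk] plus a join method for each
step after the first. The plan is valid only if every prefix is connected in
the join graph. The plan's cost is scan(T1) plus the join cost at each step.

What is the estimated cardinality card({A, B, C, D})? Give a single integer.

Tables in S: A(500), B(400), C(20), D(40)
Edges inside S: B-D(d=50), B-C(d=20), B-A(d=2)
numerator = 500 * 400 * 20 * 40 = 160000000
denominator = 50 * 20 * 2 = 2000
card(S) = 160000000 / 2000 = 80000

80000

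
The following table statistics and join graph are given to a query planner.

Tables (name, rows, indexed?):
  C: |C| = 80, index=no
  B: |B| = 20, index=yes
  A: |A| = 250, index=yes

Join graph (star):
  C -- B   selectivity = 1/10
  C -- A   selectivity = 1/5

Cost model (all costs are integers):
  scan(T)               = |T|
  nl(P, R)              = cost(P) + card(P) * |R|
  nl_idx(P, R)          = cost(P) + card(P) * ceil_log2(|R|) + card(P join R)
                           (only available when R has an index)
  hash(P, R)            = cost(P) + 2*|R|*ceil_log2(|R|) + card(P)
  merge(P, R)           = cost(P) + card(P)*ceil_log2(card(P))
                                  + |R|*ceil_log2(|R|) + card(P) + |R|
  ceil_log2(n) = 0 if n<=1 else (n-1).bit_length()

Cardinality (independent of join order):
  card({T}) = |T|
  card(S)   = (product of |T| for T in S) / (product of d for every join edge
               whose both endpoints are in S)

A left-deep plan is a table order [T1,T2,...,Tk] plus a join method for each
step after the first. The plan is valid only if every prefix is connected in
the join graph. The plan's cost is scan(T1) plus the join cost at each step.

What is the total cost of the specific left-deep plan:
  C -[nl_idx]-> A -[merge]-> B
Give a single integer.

step 1: scan C: cost=80, card=80
step 2: join A via nl_idx
    card(P join A) = 80*250/(5) = 4000
    cost = 80 + 80*8 + 4000 = 4720
step 3: join B via merge
    card(P join B) = 4000*20/(10) = 8000
    cost = 4720 + 4000*12 + 20*5 + 4000 + 20 = 56840

56840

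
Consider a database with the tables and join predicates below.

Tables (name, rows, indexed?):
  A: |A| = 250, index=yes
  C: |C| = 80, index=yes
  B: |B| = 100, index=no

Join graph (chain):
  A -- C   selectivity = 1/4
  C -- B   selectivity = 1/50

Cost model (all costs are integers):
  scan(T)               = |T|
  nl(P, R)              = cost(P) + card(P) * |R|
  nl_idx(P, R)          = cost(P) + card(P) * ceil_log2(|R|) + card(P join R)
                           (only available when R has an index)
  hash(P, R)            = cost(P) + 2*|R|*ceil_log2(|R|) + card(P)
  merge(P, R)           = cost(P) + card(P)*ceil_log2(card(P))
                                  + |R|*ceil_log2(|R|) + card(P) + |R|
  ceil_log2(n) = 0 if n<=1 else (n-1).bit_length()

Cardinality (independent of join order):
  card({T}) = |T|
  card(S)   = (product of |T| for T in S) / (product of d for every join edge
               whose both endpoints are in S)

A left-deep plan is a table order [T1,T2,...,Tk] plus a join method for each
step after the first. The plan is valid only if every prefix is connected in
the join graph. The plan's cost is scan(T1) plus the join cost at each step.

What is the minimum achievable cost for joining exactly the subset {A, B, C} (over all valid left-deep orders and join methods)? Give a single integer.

4650

Selinger DP over subsets of {A,B,C}:
  {A}: scan cost=250, card=250
  {C}: scan cost=80, card=80
  {B}: scan cost=100, card=100
  {AC}: card=5000; try (C,hash)→1620, (A,merge)→2970, (C,merge)→3140, (A,hash)→4160, (A,nl_idx)→5720, (C,nl_idx)→7000 …(+2); best=1620 via (C,hash)
  {BC}: card=160; try (C,nl_idx)→960, (C,hash)→1320, (B,merge)→1520, (C,merge)→1540, (B,hash)→1560, (B,nl)→8080 …(+1); best=960 via (C,nl_idx)
  {ABC}: card=10000; try (A,merge)→4650, (A,hash)→5120, (B,hash)→8020, (A,nl_idx)→12240, (A,nl)→40960, (B,merge)→72420 …(+1); best=4650 via (A,merge)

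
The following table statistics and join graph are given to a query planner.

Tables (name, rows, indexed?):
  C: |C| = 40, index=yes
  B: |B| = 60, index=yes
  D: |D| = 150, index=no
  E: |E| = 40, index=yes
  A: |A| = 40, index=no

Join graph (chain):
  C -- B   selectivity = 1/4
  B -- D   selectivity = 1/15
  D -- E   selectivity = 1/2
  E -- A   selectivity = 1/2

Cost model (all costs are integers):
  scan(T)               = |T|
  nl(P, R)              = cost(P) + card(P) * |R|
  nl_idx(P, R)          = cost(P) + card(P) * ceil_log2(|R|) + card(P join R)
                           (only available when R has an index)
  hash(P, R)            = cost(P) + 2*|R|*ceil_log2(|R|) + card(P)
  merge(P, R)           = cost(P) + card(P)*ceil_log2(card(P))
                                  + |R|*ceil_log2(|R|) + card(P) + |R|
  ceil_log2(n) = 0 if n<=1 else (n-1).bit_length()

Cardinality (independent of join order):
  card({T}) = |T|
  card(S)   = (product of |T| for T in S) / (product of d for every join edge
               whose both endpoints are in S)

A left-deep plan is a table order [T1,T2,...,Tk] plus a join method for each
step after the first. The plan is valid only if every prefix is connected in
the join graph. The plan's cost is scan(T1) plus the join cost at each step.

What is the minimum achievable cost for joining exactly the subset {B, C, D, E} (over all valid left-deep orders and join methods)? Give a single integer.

8580

Selinger DP over subsets of {B,C,D,E}:
  {C}: scan cost=40, card=40
  {B}: scan cost=60, card=60
  {D}: scan cost=150, card=150
  {E}: scan cost=40, card=40
  {BC}: card=600; try (C,hash)→600, (B,merge)→740, (C,merge)→760, (B,hash)→800, (B,nl_idx)→880, (C,nl_idx)→1020 …(+2); best=600 via (C,hash)
  {BD}: card=600; try (B,hash)→1020, (B,nl_idx)→1650, (D,merge)→1830, (B,merge)→1920, (D,hash)→2520, (D,nl)→9060 …(+1); best=1020 via (B,hash)
  {DE}: card=3000; try (E,hash)→780, (D,merge)→1670, (E,merge)→1780, (D,hash)→2480, (E,nl_idx)→4050, (D,nl)→6040 …(+1); best=780 via (E,hash)
  {BCD}: card=6000; try (C,hash)→2100, (D,hash)→3600, (C,merge)→7900, (D,merge)→8550, (C,nl_idx)→10620, (C,nl)→25020 …(+1); best=2100 via (C,hash)
  {BDE}: card=12000; try (E,hash)→2100, (B,hash)→4500, (E,merge)→7900, (E,nl_idx)→16620, (E,nl)→25020, (B,nl_idx)→30780 …(+2); best=2100 via (E,hash)
  {BCDE}: card=120000; try (E,hash)→8580, (C,hash)→14580, (E,merge)→86380, (E,nl_idx)→158100, (C,merge)→182380, (C,nl_idx)→194100 …(+2); best=8580 via (E,hash)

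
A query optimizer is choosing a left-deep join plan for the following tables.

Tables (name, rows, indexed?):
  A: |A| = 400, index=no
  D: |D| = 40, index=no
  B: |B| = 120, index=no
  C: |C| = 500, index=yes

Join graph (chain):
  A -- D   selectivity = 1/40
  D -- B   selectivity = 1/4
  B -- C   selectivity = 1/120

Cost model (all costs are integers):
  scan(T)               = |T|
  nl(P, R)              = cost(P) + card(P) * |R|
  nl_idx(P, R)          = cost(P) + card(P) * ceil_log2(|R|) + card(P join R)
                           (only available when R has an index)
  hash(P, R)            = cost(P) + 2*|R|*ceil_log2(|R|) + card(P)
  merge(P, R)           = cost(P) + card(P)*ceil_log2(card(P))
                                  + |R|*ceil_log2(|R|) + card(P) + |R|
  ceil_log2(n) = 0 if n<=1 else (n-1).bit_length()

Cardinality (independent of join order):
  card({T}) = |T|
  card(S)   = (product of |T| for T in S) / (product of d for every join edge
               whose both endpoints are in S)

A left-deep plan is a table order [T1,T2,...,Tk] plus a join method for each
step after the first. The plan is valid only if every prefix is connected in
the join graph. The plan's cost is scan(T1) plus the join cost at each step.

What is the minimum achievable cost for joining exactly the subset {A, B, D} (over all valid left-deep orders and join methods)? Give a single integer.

Selinger DP over subsets of {A,B,D}:
  {A}: scan cost=400, card=400
  {D}: scan cost=40, card=40
  {B}: scan cost=120, card=120
  {AD}: card=400; try (D,hash)→1280, (A,merge)→4320, (D,merge)→4680, (A,hash)→7280, (A,nl)→16040, (D,nl)→16400; best=1280 via (D,hash)
  {BD}: card=1200; try (D,hash)→720, (B,merge)→1280, (D,merge)→1360, (B,hash)→1760, (B,nl)→4840, (D,nl)→4920; best=720 via (D,hash)
  {ABD}: card=12000; try (B,hash)→3360, (B,merge)→6240, (A,hash)→9120, (A,merge)→19120, (B,nl)→49280, (A,nl)→480720; best=3360 via (B,hash)

3360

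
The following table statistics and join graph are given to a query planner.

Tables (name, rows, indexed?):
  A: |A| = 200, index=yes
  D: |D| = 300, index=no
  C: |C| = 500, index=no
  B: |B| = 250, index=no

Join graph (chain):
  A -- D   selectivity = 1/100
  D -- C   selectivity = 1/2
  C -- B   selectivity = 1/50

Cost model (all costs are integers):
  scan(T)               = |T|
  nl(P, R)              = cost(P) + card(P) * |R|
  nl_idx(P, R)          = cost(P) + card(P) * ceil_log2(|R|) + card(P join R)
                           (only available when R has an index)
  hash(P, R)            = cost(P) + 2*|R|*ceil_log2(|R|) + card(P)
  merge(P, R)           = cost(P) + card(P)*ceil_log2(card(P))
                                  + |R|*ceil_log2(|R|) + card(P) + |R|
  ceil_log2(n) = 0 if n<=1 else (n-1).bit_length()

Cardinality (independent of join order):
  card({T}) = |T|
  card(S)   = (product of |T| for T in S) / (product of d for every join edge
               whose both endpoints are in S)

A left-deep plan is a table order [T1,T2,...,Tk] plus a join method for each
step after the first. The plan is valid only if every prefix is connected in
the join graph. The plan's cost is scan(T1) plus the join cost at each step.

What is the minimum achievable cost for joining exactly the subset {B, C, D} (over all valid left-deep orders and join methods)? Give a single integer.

Selinger DP over subsets of {B,C,D}:
  {D}: scan cost=300, card=300
  {C}: scan cost=500, card=500
  {B}: scan cost=250, card=250
  {CD}: card=75000; try (D,hash)→6400, (C,merge)→8300, (D,merge)→8500, (C,hash)→9600, (C,nl)→150300, (D,nl)→150500; best=6400 via (D,hash)
  {BC}: card=2500; try (B,hash)→5000, (C,merge)→7500, (B,merge)→7750, (C,hash)→9500, (C,nl)→125250, (B,nl)→125500; best=5000 via (B,hash)
  {BCD}: card=375000; try (D,hash)→12900, (D,merge)→40500, (B,hash)→85400, (D,nl)→755000, (B,merge)→1358650, (B,nl)→18756400; best=12900 via (D,hash)

12900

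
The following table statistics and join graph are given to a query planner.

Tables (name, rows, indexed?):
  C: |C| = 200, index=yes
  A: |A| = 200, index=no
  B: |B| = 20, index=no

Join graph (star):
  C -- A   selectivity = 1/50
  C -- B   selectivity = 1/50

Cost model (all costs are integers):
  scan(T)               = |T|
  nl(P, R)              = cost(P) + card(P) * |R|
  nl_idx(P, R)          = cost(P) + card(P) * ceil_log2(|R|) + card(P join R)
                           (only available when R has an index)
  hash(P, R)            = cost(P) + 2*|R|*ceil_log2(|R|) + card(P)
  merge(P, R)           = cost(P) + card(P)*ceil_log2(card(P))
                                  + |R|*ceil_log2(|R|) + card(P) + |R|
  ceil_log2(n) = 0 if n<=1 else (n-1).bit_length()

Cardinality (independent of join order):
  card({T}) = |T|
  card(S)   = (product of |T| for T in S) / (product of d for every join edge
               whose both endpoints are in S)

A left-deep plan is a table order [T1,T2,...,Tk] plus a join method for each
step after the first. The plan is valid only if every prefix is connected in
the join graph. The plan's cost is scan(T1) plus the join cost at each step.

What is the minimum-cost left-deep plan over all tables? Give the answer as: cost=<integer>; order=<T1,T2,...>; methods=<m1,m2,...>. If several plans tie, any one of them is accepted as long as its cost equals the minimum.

Selinger DP (subsets sized 1..n):
  {C}: scan cost=200, card=200
  {A}: scan cost=200, card=200
  {B}: scan cost=20, card=20
  {AC}: card=800; try (C,nl_idx)→2600, (C,hash)→3600, (A,hash)→3600, (C,merge)→3800, (A,merge)→3800, (C,nl)→40200 …(+1); best=2600 via (C,nl_idx)
  {BC}: card=80; try (C,nl_idx)→260, (B,hash)→600, (C,merge)→1940, (B,merge)→2120, (C,hash)→3240, (C,nl)→4020 …(+1); best=260 via (C,nl_idx)
  {ABC}: card=320; try (A,merge)→2700, (A,hash)→3540, (B,hash)→3600, (B,merge)→11520, (A,nl)→16260, (B,nl)→18600; best=2700 via (A,merge)

cost=2700; order=B,C,A; methods=nl_idx,merge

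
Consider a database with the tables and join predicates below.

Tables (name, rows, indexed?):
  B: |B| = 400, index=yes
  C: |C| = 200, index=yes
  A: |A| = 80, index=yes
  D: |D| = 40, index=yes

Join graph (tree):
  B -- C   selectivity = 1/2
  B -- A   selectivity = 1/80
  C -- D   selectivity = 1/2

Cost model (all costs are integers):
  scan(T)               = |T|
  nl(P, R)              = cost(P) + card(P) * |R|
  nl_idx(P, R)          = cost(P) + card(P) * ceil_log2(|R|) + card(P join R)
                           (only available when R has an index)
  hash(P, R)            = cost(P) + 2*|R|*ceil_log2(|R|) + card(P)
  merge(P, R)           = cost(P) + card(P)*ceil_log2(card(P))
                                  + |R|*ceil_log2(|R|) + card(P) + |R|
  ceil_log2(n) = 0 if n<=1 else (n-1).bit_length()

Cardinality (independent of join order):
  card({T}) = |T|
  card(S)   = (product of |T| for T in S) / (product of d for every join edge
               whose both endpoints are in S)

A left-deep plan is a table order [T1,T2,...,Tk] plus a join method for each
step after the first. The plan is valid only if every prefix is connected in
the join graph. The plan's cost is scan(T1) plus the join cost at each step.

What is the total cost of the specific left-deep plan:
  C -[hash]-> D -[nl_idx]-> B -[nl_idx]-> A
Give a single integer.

step 1: scan C: cost=200, card=200
step 2: join D via hash
    card(P join D) = 200*40/(2) = 4000
    cost = 200 + 2*40*6 + 200 = 880
step 3: join B via nl_idx
    card(P join B) = 4000*400/(2) = 800000
    cost = 880 + 4000*9 + 800000 = 836880
step 4: join A via nl_idx
    card(P join A) = 800000*80/(80) = 800000
    cost = 836880 + 800000*7 + 800000 = 7236880

7236880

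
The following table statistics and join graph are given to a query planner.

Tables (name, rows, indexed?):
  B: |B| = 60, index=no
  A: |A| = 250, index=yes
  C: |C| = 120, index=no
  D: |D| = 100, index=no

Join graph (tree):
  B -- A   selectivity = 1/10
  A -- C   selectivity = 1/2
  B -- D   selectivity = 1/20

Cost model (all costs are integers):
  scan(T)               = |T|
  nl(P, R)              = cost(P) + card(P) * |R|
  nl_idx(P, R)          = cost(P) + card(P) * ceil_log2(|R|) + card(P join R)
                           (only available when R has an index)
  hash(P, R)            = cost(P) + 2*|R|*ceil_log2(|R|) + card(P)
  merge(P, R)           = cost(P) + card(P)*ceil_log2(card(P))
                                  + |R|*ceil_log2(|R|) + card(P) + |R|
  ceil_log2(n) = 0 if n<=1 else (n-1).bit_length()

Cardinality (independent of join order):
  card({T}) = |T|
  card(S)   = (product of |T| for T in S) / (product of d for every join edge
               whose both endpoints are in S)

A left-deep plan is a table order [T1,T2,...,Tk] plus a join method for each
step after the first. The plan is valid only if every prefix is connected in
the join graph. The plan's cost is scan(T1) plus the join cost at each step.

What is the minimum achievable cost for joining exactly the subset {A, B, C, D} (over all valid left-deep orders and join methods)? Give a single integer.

Selinger DP over subsets of {A,B,C,D}:
  {B}: scan cost=60, card=60
  {A}: scan cost=250, card=250
  {C}: scan cost=120, card=120
  {D}: scan cost=100, card=100
  {AB}: card=1500; try (B,hash)→1220, (A,nl_idx)→2040, (A,merge)→2730, (B,merge)→2920, (A,hash)→4120, (A,nl)→15060 …(+1); best=1220 via (B,hash)
  {BD}: card=300; try (B,hash)→920, (D,merge)→1280, (B,merge)→1320, (D,hash)→1520, (D,nl)→6060, (B,nl)→6100; best=920 via (B,hash)
  {AC}: card=15000; try (C,hash)→2180, (A,merge)→3330, (C,merge)→3460, (A,hash)→4240, (A,nl_idx)→16080, (A,nl)→30120 …(+1); best=2180 via (C,hash)
  {ABC}: card=90000; try (C,hash)→4400, (B,hash)→17900, (C,merge)→20180, (C,nl)→181220, (B,merge)→227600, (B,nl)→902180; best=4400 via (C,hash)
  {ABD}: card=7500; try (D,hash)→4120, (A,hash)→5220, (A,merge)→6170, (A,nl_idx)→10820, (D,merge)→20020, (A,nl)→75920 …(+1); best=4120 via (D,hash)
  {ABCD}: card=450000; try (C,hash)→13300, (D,hash)→95800, (C,merge)→110080, (C,nl)→904120, (D,merge)→1625200, (D,nl)→9004400; best=13300 via (C,hash)

13300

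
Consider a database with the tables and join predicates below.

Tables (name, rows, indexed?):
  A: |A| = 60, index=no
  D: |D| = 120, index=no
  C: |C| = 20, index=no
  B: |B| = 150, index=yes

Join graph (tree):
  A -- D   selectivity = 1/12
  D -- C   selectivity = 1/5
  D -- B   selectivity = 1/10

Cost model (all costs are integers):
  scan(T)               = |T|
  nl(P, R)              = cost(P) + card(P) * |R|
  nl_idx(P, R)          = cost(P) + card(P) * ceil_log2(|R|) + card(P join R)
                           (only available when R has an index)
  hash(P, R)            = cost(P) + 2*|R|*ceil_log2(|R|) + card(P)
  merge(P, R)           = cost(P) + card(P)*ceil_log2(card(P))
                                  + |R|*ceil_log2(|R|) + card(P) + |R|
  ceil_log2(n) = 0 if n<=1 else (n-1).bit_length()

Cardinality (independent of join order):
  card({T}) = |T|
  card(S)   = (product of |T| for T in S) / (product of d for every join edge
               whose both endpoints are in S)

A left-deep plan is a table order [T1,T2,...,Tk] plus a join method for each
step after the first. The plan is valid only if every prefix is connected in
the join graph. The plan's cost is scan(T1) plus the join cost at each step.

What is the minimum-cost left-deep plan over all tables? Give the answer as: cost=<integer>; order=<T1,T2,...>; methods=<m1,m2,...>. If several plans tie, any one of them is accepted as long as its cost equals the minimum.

cost=6440; order=D,C,A,B; methods=hash,hash,hash

Selinger DP (subsets sized 1..n):
  {A}: scan cost=60, card=60
  {D}: scan cost=120, card=120
  {C}: scan cost=20, card=20
  {B}: scan cost=150, card=150
  {AD}: card=600; try (A,hash)→960, (D,merge)→1440, (A,merge)→1500, (D,hash)→1800, (D,nl)→7260, (A,nl)→7320; best=960 via (A,hash)
  {CD}: card=480; try (C,hash)→440, (D,merge)→1100, (C,merge)→1200, (D,hash)→1720, (D,nl)→2420, (C,nl)→2520; best=440 via (C,hash)
  {BD}: card=1800; try (D,hash)→1980, (B,merge)→2430, (D,merge)→2460, (B,hash)→2640, (B,nl_idx)→2880, (B,nl)→18120 …(+1); best=1980 via (D,hash)
  {ACD}: card=2400; try (A,hash)→1640, (C,hash)→1760, (A,merge)→5660, (C,merge)→7680, (C,nl)→12960, (A,nl)→29240; best=1640 via (A,hash)
  {ABD}: card=9000; try (B,hash)→3960, (A,hash)→4500, (B,merge)→8910, (B,nl_idx)→14760, (A,merge)→24000, (B,nl)→90960 …(+1); best=3960 via (B,hash)
  {BCD}: card=7200; try (B,hash)→3320, (C,hash)→3980, (B,merge)→6590, (B,nl_idx)→11480, (C,merge)→23700, (C,nl)→37980 …(+1); best=3320 via (B,hash)
  {ABCD}: card=36000; try (B,hash)→6440, (A,hash)→11240, (C,hash)→13160, (B,merge)→34190, (B,nl_idx)→56840, (A,merge)→104540 …(+4); best=6440 via (B,hash)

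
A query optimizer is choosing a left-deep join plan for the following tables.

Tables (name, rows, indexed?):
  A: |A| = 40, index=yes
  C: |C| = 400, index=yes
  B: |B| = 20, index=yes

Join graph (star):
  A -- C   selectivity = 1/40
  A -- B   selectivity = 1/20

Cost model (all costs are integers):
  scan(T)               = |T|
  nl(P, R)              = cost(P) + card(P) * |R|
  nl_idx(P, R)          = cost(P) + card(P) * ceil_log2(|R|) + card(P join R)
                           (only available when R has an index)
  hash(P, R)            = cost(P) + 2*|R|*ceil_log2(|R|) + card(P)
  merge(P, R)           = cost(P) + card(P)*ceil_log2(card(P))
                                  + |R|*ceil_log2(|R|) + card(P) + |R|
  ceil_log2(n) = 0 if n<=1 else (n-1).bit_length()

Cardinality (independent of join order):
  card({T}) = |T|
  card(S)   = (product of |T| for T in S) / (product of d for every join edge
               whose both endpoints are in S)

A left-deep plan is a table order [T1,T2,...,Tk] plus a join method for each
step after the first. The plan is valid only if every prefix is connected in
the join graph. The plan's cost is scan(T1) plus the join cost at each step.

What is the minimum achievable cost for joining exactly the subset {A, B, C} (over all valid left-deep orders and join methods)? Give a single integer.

940

Selinger DP over subsets of {A,B,C}:
  {A}: scan cost=40, card=40
  {C}: scan cost=400, card=400
  {B}: scan cost=20, card=20
  {AC}: card=400; try (C,nl_idx)→800, (A,hash)→1280, (A,nl_idx)→3200, (C,merge)→4320, (A,merge)→4680, (C,hash)→7280 …(+2); best=800 via (C,nl_idx)
  {AB}: card=40; try (A,nl_idx)→180, (B,hash)→280, (B,nl_idx)→280, (A,merge)→420, (B,merge)→440, (A,hash)→520 …(+2); best=180 via (A,nl_idx)
  {ABC}: card=400; try (C,nl_idx)→940, (B,hash)→1400, (B,nl_idx)→3200, (C,merge)→4460, (B,merge)→4920, (C,hash)→7420 …(+2); best=940 via (C,nl_idx)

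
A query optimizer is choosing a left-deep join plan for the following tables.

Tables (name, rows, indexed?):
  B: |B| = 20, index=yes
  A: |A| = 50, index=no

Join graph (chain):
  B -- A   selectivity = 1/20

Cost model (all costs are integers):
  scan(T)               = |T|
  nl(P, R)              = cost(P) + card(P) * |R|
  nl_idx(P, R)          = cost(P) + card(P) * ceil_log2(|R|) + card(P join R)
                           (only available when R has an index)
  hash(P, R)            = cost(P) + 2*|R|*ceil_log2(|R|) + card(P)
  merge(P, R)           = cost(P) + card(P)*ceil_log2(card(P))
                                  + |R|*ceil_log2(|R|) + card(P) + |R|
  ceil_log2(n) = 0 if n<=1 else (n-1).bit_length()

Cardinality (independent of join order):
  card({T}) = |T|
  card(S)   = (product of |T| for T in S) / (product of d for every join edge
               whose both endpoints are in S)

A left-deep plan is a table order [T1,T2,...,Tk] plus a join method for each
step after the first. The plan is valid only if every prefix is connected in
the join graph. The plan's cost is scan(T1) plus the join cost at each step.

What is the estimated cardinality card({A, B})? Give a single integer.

Tables in S: A(50), B(20)
Edges inside S: B-A(d=20)
numerator = 50 * 20 = 1000
denominator = 20 = 20
card(S) = 1000 / 20 = 50

50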